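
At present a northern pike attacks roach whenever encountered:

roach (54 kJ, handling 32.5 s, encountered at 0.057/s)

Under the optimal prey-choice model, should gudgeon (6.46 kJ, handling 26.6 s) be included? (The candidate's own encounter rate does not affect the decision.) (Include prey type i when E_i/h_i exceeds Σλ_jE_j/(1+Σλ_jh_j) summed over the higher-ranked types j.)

Intake rate on the current diet: R = (0.057×54) / (1 + 0.057×32.5) = 3.078/2.853 = 1.079 kJ/s.
Profitability of gudgeon: 6.46/26.6 = 0.2429 kJ/s.
Since 0.2429 < R, time spent handling gudgeon is better spent searching.

No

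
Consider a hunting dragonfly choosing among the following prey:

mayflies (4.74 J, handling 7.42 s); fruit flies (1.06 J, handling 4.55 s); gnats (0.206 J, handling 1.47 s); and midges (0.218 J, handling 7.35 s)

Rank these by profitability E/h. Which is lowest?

midges

Profitability E/h (J/s): mayflies = 4.74/7.42 = 0.639, fruit flies = 1.06/4.55 = 0.233, gnats = 0.206/1.47 = 0.14, midges = 0.218/7.35 = 0.0297.
Ranked: mayflies > fruit flies > gnats > midges.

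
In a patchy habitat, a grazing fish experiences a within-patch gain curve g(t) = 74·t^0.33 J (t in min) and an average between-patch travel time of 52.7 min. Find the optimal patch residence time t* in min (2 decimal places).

25.96 min

Maximise g(t)/(T+t): set derivative to zero → g'(t)(T+t) = g(t).
g'(t) = 0.33·74·t^-0.67. Setting 0.33·74·t^-0.67 = 74·t^0.33/(52.7+t) gives 0.33(52.7+t) = t, so 0.67·t = 0.33×52.7.
t* = 0.33×52.7/0.67 = 25.96 min.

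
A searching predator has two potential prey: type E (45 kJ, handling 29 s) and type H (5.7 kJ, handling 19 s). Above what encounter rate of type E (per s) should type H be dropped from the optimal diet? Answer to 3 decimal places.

The zero-one rule: include type H iff E₂/h₂ > λE₁/(1+λh₁). Equality gives the switch point.
λE₁h₂ = E₂ + λE₂h₁ ⇒ λ = E₂/(E₁h₂ − E₂h₁) = 5.7/(855 − 165.3) = 0.008264 per s.

0.008 per s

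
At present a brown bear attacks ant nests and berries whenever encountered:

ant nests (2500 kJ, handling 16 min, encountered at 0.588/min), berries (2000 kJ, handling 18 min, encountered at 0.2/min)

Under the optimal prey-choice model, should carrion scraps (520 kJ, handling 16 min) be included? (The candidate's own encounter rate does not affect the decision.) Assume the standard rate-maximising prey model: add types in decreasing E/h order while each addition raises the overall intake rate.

Intake rate on the current diet: R = (0.588×2500 + 0.2×2000) / (1 + 0.588×16 + 0.2×18) = 1870/14.01 = 133.5 kJ/min.
Profitability of carrion scraps: 520/16 = 32.5 kJ/min.
32.5 < 133.5, so adding carrion scraps would lower the average — exclude it.

No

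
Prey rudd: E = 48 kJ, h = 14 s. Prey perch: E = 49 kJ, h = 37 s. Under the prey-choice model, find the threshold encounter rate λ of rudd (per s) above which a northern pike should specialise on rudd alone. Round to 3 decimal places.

The zero-one rule: include perch iff E₂/h₂ > λE₁/(1+λh₁). Equality gives the switch point.
λE₁h₂ = E₂ + λE₂h₁ ⇒ λ = E₂/(E₁h₂ − E₂h₁) = 49/(1776 − 686) = 0.04495 per s.

0.045 per s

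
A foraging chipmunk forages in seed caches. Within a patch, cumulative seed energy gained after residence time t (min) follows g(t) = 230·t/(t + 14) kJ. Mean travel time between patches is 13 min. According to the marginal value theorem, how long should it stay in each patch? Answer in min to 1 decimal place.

13.5 min

Optimal t* satisfies g'(t*) = g(t*)/(T + t*).
g'(t) = 230·14/(t + 14)². Setting 230·14/(t+14)² = 230t/[(t+14)(13+t)] gives 14(13+t) = t(t+14), so t² = 14×13 = 182.
t* = √182 = 13.49 min.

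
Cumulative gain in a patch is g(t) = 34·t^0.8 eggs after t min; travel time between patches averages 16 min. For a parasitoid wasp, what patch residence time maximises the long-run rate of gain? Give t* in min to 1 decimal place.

64.0 min

Optimal t* satisfies g'(t*) = g(t*)/(T + t*).
g'(t) = 0.8·34·t^-0.2. Setting 0.8·34·t^-0.2 = 34·t^0.8/(16+t) gives 0.8(16+t) = t, so 0.20·t = 0.8×16.
t* = 0.8×16/0.20 = 64 min.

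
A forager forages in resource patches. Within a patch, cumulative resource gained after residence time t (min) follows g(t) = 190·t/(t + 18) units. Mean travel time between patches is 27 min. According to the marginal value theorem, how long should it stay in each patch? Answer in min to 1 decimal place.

22.0 min

Maximise g(t)/(T+t): set derivative to zero → g'(t)(T+t) = g(t).
g'(t) = 190·18/(t + 18)². Setting 190·18/(t+18)² = 190t/[(t+18)(27+t)] gives 18(27+t) = t(t+18), so t² = 18×27 = 486.
t* = √486 = 22.05 min.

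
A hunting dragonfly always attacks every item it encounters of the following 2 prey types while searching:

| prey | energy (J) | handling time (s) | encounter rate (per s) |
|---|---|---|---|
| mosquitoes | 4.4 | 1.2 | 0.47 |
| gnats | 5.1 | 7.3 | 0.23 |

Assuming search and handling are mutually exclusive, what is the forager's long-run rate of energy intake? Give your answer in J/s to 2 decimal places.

Energy encountered per unit search time: 0.47×4.4 + 0.23×5.1 = 3.241 J/s.
Handling time per unit search time: 0.47×1.2 + 0.23×7.3 = 2.243.
Rate = 3.241/(1 + 2.243) = 0.9994 J/s.

1.00 J/s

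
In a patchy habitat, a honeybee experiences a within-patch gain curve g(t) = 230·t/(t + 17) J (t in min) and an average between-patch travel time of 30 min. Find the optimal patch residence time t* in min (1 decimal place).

22.6 min

Maximise g(t)/(T+t): set derivative to zero → g'(t)(T+t) = g(t).
g'(t) = 230·17/(t + 17)². Setting 230·17/(t+17)² = 230t/[(t+17)(30+t)] gives 17(30+t) = t(t+17), so t² = 17×30 = 510.
t* = √510 = 22.58 min.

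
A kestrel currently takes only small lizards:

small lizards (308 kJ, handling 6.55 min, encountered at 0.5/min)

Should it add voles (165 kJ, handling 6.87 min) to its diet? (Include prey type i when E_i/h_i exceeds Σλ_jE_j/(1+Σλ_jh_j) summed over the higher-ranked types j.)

Intake rate on the current diet: R = (0.5×308) / (1 + 0.5×6.55) = 154/4.275 = 36.02 kJ/min.
Profitability of voles: 165/6.87 = 24.02 kJ/min.
24.02 < 36.02, so adding voles would lower the average — exclude it.

No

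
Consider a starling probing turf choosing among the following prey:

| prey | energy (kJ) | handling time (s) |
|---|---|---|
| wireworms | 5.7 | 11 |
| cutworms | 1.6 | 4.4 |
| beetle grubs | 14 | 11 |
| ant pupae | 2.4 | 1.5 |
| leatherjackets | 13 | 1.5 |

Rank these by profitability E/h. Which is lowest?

cutworms

Profitability E/h (kJ/s): wireworms = 5.7/11 = 0.518, cutworms = 1.6/4.4 = 0.364, beetle grubs = 14/11 = 1.27, ant pupae = 2.4/1.5 = 1.6, leatherjackets = 13/1.5 = 8.67.
Ranked: leatherjackets > ant pupae > beetle grubs > wireworms > cutworms.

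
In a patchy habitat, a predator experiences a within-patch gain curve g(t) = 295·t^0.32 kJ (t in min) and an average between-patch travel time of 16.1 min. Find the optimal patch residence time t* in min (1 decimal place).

7.6 min

Maximise g(t)/(T+t): set derivative to zero → g'(t)(T+t) = g(t).
g'(t) = 0.32·295·t^-0.68. Setting 0.32·295·t^-0.68 = 295·t^0.32/(16.1+t) gives 0.32(16.1+t) = t, so 0.68·t = 0.32×16.1.
t* = 0.32×16.1/0.68 = 7.576 min.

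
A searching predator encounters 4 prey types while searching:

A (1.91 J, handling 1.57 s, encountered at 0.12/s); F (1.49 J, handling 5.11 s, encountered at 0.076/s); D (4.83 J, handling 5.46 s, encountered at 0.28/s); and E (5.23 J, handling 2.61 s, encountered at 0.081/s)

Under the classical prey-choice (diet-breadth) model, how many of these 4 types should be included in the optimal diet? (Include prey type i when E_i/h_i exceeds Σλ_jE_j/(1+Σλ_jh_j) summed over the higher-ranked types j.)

3

Rank by E/h (J/s): E 2, A 1.22, D 0.885, F 0.292. Include each in turn until the next type's E/h falls below the running intake rate.
Rate on top 1: 0.3497. A: 1.22 > 0.3497 → include.
Rate on top 2: 0.4664. D: 0.885 > 0.4664 → include.
Rate on top 3: 0.6847. F: 0.292 < 0.6847 → exclude; stop.
Optimal diet: E, A, D — 3 of 4 types.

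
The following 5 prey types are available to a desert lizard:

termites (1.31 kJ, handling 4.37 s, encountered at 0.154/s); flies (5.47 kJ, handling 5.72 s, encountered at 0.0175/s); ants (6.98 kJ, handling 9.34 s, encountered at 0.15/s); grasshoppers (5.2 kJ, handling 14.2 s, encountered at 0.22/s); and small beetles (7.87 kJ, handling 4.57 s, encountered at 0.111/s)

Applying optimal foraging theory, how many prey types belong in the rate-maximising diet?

E/h in descending order: small beetles 1.72, flies 0.956, ants 0.747, grasshoppers 0.366, termites 0.3 kJ/s. The optimal diet is the largest prefix of this list for which every included type satisfies E_i/h_i > R on the types above it.
Rate on top 1: 0.5796. flies: 0.956 > 0.5796 → include.
Rate on top 2: 0.603. ants: 0.747 > 0.603 → include.
Rate on top 3: 0.6702. grasshoppers: 0.366 < 0.6702 → exclude; stop.
Optimal diet: small beetles, flies, ants — 3 of 5 types.

3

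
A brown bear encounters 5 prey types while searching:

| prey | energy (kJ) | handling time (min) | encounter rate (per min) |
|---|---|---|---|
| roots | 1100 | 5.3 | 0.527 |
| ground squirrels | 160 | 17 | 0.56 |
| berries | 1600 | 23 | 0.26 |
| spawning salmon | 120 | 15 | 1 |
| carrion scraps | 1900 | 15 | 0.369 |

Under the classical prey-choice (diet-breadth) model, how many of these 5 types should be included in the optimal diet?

Rank by E/h (kJ/min): roots 208, carrion scraps 127, berries 69.6, ground squirrels 9.41, spawning salmon 8. Include each in turn until the next type's E/h falls below the running intake rate.
Rate on top 1: 152.8. carrion scraps: 127 < 152.8 → exclude; stop.
Optimal diet: roots — 1 of 5 types.

1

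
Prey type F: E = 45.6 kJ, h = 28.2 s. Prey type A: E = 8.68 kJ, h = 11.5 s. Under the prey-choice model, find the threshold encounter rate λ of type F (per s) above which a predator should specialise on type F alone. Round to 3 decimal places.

The zero-one rule: include type A iff E₂/h₂ > λE₁/(1+λh₁). Equality gives the switch point.
λE₁h₂ = E₂ + λE₂h₁ ⇒ λ = E₂/(E₁h₂ − E₂h₁) = 8.68/(524.4 − 244.8) = 0.03104 per s.

0.031 per s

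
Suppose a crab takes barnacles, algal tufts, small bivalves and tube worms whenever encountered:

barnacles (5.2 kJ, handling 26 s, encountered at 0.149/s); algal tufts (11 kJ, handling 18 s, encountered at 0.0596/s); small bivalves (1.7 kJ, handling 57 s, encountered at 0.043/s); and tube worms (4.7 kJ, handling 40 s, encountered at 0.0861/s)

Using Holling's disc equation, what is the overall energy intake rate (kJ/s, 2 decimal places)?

0.16 kJ/s

R = (0.149×5.2 + 0.0596×11 + 0.043×1.7 + 0.0861×4.7) / (1 + 0.149×26 + 0.0596×18 + 0.043×57 + 0.0861×40) = 1.908/11.84 = 0.1611 kJ/s.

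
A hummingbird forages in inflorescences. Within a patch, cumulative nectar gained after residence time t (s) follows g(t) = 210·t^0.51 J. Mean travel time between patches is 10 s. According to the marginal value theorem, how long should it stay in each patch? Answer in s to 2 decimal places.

10.41 s

By the marginal value theorem, leave when the instantaneous gain rate g'(t) equals the habitat-wide average g(t)/(T + t).
g'(t) = 0.51·210·t^-0.49. Setting 0.51·210·t^-0.49 = 210·t^0.51/(10+t) gives 0.51(10+t) = t, so 0.49·t = 0.51×10.
t* = 0.51×10/0.49 = 10.41 s.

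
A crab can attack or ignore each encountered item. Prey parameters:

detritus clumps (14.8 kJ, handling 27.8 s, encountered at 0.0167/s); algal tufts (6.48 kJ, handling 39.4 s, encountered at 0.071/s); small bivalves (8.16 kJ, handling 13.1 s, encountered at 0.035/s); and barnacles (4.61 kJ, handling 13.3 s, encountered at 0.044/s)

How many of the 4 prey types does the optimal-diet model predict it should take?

Profitabilities (E/h, kJ/s): small bivalves 0.623, detritus clumps 0.532, barnacles 0.347, algal tufts 0.164. Add prey in this order while the next type's profitability exceeds the intake rate on those already taken.
Rate on top 1: 0.1958. detritus clumps: 0.532 > 0.1958 → include.
Rate on top 2: 0.2771. barnacles: 0.347 > 0.2771 → include.
Rate on top 3: 0.2933. algal tufts: 0.164 < 0.2933 → exclude; stop.
Optimal diet: small bivalves, detritus clumps, barnacles — 3 of 4 types.

3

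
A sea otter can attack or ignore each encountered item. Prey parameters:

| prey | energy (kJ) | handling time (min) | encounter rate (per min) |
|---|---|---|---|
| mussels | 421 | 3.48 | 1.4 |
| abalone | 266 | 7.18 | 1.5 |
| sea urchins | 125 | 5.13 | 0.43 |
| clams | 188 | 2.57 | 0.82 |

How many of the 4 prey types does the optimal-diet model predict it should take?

1

Profitabilities (E/h, kJ/min): mussels 121, clams 73.2, abalone 37, sea urchins 24.4. Add prey in this order while the next type's profitability exceeds the intake rate on those already taken.
Rate on top 1: 100.4. clams: 73.2 < 100.4 → exclude; stop.
Optimal diet: mussels — 1 of 4 types.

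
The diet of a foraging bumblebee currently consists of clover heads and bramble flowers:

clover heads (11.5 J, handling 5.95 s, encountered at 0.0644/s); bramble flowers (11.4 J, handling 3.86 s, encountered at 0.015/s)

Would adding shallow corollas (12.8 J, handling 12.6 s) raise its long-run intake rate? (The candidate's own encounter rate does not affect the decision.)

Yes

Current rate: (0.0644×11.5 + 0.015×11.4)/(1 + 0.0644×5.95 + 0.015×3.86) = 0.6326 J/s.
Profitability of shallow corollas: 12.8/12.6 = 1.016 J/s.
1.016 > 0.6326, so adding shallow corollas raises the average — include it.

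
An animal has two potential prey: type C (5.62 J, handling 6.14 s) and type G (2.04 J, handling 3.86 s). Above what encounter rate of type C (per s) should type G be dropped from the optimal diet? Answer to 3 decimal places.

At the threshold, the rate on type C alone equals the profitability of type G: λ·5.62/(1 + λ·6.14) = 2.04/3.86 = 0.5285.
Rearranging, λ(5.62 − 0.5285×6.14) = 0.5285, so λ = 0.5285/2.375 = 0.2225 per s.

0.223 per s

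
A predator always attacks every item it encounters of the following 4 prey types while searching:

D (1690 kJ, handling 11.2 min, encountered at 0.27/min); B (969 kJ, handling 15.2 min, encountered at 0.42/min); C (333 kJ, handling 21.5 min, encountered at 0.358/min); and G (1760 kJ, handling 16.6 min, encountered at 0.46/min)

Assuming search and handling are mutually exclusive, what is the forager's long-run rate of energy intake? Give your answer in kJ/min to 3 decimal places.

R = Σλ_iE_i / (1 + Σλ_ih_i)
Numerator: 0.27×1690 + 0.42×969 + 0.358×333 + 0.46×1760 = 1792
Denominator: 1 + 0.27×11.2 + 0.42×15.2 + 0.358×21.5 + 0.46×16.6 = 25.74
R = 1792/25.74 = 69.62 kJ/min

69.620 kJ/min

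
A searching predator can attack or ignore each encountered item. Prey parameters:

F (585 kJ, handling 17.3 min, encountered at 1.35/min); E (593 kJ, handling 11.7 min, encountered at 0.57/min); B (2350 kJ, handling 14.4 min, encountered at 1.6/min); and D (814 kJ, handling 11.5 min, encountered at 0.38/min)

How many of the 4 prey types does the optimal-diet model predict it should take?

1

Profitabilities (E/h, kJ/min): B 163, D 70.8, E 50.7, F 33.8. Add prey in this order while the next type's profitability exceeds the intake rate on those already taken.
Rate on top 1: 156.4. D: 70.8 < 156.4 → exclude; stop.
Optimal diet: B — 1 of 4 types.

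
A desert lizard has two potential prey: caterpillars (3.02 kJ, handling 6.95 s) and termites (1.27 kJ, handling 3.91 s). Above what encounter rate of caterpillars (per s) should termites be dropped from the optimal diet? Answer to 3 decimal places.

0.426 per s

At the threshold, the rate on caterpillars alone equals the profitability of termites: λ·3.02/(1 + λ·6.95) = 1.27/3.91 = 0.3248.
Rearranging, λ(3.02 − 0.3248×6.95) = 0.3248, so λ = 0.3248/0.7626 = 0.4259 per s.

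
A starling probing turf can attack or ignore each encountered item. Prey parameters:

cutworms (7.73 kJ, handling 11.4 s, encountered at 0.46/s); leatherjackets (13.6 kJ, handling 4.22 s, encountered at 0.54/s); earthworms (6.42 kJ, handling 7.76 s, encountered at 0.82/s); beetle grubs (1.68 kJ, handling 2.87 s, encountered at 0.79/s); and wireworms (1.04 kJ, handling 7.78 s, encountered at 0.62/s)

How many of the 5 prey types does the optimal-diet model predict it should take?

1

Profitabilities (E/h, kJ/s): leatherjackets 3.22, earthworms 0.827, cutworms 0.678, beetle grubs 0.585, wireworms 0.134. Add prey in this order while the next type's profitability exceeds the intake rate on those already taken.
Rate on top 1: 2.24. earthworms: 0.827 < 2.24 → exclude; stop.
Optimal diet: leatherjackets — 1 of 5 types.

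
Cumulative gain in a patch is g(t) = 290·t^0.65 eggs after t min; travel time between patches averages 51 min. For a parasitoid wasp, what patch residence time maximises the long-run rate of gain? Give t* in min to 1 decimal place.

94.7 min

Maximise g(t)/(T+t): set derivative to zero → g'(t)(T+t) = g(t).
g'(t) = 0.65·290·t^-0.35. Setting 0.65·290·t^-0.35 = 290·t^0.65/(51+t) gives 0.65(51+t) = t, so 0.35·t = 0.65×51.
t* = 0.65×51/0.35 = 94.71 min.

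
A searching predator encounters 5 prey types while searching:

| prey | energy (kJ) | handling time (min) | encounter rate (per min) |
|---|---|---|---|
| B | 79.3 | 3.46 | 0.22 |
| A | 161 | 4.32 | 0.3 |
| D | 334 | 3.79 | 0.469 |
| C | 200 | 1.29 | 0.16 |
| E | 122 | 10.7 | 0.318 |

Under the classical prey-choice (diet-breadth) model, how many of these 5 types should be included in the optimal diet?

Rank by E/h (kJ/min): C 155, D 88.1, A 37.3, B 22.9, E 11.4. Include each in turn until the next type's E/h falls below the running intake rate.
Rate on top 1: 26.53. D: 88.1 > 26.53 → include.
Rate on top 2: 63.22. A: 37.3 < 63.22 → exclude; stop.
Optimal diet: C, D — 2 of 5 types.

2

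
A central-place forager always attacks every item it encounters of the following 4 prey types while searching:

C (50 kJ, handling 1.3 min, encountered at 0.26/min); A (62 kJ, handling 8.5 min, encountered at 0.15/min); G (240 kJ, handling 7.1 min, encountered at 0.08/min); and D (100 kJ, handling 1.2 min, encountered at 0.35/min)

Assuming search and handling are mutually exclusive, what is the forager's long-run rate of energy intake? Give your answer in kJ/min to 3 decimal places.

21.244 kJ/min

R = (0.26×50 + 0.15×62 + 0.08×240 + 0.35×100) / (1 + 0.26×1.3 + 0.15×8.5 + 0.08×7.1 + 0.35×1.2) = 76.5/3.601 = 21.24 kJ/min.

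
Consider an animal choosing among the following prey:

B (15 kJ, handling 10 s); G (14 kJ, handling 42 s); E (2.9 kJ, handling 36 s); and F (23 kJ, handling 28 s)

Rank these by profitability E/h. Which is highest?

B

In descending order of E/h:
B: 15/10 = 1.5 kJ/s
F: 23/28 = 0.821 kJ/s
G: 14/42 = 0.333 kJ/s
E: 2.9/36 = 0.0806 kJ/s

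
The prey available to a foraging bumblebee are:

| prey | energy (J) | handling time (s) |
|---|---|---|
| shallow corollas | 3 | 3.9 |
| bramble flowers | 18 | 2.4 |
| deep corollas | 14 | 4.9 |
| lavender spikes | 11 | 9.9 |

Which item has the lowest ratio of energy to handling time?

In descending order of E/h:
bramble flowers: 18/2.4 = 7.5 J/s
deep corollas: 14/4.9 = 2.86 J/s
lavender spikes: 11/9.9 = 1.11 J/s
shallow corollas: 3/3.9 = 0.769 J/s

shallow corollas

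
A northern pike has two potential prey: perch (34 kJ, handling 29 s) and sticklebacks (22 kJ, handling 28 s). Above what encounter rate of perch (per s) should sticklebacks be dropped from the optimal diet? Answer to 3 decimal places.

At the threshold, the rate on perch alone equals the profitability of sticklebacks: λ·34/(1 + λ·29) = 22/28 = 0.7857.
Rearranging, λ(34 − 0.7857×29) = 0.7857, so λ = 0.7857/11.21 = 0.07006 per s.

0.070 per s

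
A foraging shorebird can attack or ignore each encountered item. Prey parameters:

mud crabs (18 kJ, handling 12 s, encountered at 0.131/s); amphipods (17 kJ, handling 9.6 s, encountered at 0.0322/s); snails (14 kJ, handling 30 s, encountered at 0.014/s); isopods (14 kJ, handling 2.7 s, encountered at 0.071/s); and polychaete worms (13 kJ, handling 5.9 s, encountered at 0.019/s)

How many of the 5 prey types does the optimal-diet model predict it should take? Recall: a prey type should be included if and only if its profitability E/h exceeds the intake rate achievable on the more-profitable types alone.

E/h in descending order: isopods 5.19, polychaete worms 2.2, amphipods 1.77, mud crabs 1.5, snails 0.467 kJ/s. The optimal diet is the largest prefix of this list for which every included type satisfies E_i/h_i > R on the types above it.
Rate on top 1: 0.8341. polychaete worms: 2.2 > 0.8341 → include.
Rate on top 2: 0.9518. amphipods: 1.77 > 0.9518 → include.
Rate on top 3: 1.109. mud crabs: 1.5 > 1.109 → include.
Rate on top 4: 1.302. snails: 0.467 < 1.302 → exclude; stop.
Optimal diet: isopods, polychaete worms, amphipods, mud crabs — 4 of 5 types.

4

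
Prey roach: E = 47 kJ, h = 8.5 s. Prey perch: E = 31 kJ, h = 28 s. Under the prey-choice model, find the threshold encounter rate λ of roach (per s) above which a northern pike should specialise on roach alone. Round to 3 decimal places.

0.029 per s

The zero-one rule: include perch iff E₂/h₂ > λE₁/(1+λh₁). Equality gives the switch point.
λE₁h₂ = E₂ + λE₂h₁ ⇒ λ = E₂/(E₁h₂ − E₂h₁) = 31/(1316 − 263.5) = 0.02945 per s.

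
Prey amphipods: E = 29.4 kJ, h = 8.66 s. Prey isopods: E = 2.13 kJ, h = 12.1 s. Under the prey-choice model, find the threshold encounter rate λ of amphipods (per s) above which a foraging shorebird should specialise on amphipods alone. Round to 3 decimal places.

0.006 per s

Drop isopods once their profitability E₂/h₂ falls below the rate achievable on amphipods alone: E₂/h₂ = λE₁/(1 + λh₁).
Solve for λ: λE₁h₂ = E₂(1 + λh₁) → λ(E₁h₂ − E₂h₁) = E₂ → λ = E₂/(E₁h₂ − E₂h₁).
λ = 2.13/(29.4×12.1 − 2.13×8.66) = 2.13/337.3 = 0.006315 per s.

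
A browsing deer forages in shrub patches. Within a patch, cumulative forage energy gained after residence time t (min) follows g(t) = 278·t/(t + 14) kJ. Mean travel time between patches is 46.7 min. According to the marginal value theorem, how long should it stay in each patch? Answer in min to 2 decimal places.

By the marginal value theorem, leave when the instantaneous gain rate g'(t) equals the habitat-wide average g(t)/(T + t).
g'(t) = 278·14/(t + 14)². Setting 278·14/(t+14)² = 278t/[(t+14)(46.7+t)] gives 14(46.7+t) = t(t+14), so t² = 14×46.7 = 653.8.
t* = √653.8 = 25.57 min.

25.57 min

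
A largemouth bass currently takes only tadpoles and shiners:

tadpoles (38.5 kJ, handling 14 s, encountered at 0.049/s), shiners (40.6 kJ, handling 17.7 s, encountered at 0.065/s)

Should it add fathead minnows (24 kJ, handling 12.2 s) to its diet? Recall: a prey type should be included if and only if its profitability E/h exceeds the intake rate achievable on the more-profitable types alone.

Yes

Current rate: (0.049×38.5 + 0.065×40.6)/(1 + 0.049×14 + 0.065×17.7) = 1.595 kJ/s.
fathead minnows: E/h = 24/12.2 = 1.967 kJ/s.
1.967 > 1.595, so adding fathead minnows raises the average — include it.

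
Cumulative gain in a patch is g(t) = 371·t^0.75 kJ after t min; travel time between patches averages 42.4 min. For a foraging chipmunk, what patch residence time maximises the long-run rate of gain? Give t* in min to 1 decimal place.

Maximise g(t)/(T+t): set derivative to zero → g'(t)(T+t) = g(t).
g'(t) = 0.75·371·t^-0.25. Setting 0.75·371·t^-0.25 = 371·t^0.75/(42.4+t) gives 0.75(42.4+t) = t, so 0.25·t = 0.75×42.4.
t* = 0.75×42.4/0.25 = 127.2 min.

127.2 min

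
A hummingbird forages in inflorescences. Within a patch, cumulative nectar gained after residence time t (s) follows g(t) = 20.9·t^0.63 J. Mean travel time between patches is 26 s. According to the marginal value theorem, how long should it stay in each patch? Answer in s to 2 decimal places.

Maximise g(t)/(T+t): set derivative to zero → g'(t)(T+t) = g(t).
g'(t) = 0.63·20.9·t^-0.37. Setting 0.63·20.9·t^-0.37 = 20.9·t^0.63/(26+t) gives 0.63(26+t) = t, so 0.37·t = 0.63×26.
t* = 0.63×26/0.37 = 44.27 s.

44.27 s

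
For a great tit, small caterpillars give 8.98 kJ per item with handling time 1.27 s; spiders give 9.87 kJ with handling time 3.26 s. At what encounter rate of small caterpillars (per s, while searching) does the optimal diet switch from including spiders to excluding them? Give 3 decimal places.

0.590 per s

Drop spiders once their profitability E₂/h₂ falls below the rate achievable on small caterpillars alone: E₂/h₂ = λE₁/(1 + λh₁).
Solve for λ: λE₁h₂ = E₂(1 + λh₁) → λ(E₁h₂ − E₂h₁) = E₂ → λ = E₂/(E₁h₂ − E₂h₁).
λ = 9.87/(8.98×3.26 − 9.87×1.27) = 9.87/16.74 = 0.5896 per s.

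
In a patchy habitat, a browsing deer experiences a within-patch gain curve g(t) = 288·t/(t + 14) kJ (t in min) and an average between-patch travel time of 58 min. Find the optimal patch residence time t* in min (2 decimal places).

Optimal t* satisfies g'(t*) = g(t*)/(T + t*).
g'(t) = 288·14/(t + 14)². Setting 288·14/(t+14)² = 288t/[(t+14)(58+t)] gives 14(58+t) = t(t+14), so t² = 14×58 = 812.
t* = √812 = 28.5 min.

28.50 min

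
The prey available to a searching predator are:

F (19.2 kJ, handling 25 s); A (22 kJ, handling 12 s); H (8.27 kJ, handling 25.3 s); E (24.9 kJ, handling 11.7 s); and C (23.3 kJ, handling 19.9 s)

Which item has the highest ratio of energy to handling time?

Profitability E/h (kJ/s): F = 19.2/25 = 0.768, A = 22/12 = 1.83, H = 8.27/25.3 = 0.327, E = 24.9/11.7 = 2.13, C = 23.3/19.9 = 1.17.
Ranked: E > A > C > F > H.

E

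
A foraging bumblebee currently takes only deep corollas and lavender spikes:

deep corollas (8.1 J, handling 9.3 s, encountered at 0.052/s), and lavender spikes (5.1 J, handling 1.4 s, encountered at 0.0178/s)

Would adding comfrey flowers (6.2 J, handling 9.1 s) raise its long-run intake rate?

Intake rate on the current diet: R = (0.052×8.1 + 0.0178×5.1) / (1 + 0.052×9.3 + 0.0178×1.4) = 0.512/1.509 = 0.3394 J/s.
comfrey flowers: E/h = 6.2/9.1 = 0.6813 J/s.
0.6813 > 0.3394, so adding comfrey flowers raises the average — include it.

Yes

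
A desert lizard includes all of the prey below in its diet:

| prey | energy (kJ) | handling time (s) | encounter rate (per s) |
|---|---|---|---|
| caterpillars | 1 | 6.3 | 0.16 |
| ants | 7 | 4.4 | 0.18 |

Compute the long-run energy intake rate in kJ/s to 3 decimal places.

0.507 kJ/s

Energy encountered per unit search time: 0.16×1 + 0.18×7 = 1.42 kJ/s.
Handling time per unit search time: 0.16×6.3 + 0.18×4.4 = 1.8.
Rate = 1.42/(1 + 1.8) = 0.5071 kJ/s.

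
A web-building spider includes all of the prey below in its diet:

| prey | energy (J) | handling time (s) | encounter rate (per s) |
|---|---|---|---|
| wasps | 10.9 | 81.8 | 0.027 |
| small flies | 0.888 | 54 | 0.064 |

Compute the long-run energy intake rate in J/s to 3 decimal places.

0.053 J/s

Energy encountered per unit search time: 0.027×10.9 + 0.064×0.888 = 0.3511 J/s.
Handling time per unit search time: 0.027×81.8 + 0.064×54 = 5.665.
Rate = 0.3511/(1 + 5.665) = 0.05269 J/s.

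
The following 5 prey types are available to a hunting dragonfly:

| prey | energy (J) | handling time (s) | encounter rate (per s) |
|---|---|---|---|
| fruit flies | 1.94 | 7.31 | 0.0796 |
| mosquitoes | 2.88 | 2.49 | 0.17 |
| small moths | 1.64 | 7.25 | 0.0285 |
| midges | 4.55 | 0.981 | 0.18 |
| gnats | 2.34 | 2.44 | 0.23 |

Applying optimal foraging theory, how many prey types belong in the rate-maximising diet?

3

Profitabilities (E/h, J/s): midges 4.64, mosquitoes 1.16, gnats 0.959, fruit flies 0.265, small moths 0.226. Add prey in this order while the next type's profitability exceeds the intake rate on those already taken.
Rate on top 1: 0.6961. mosquitoes: 1.16 > 0.6961 → include.
Rate on top 2: 0.8179. gnats: 0.959 > 0.8179 → include.
Rate on top 3: 0.8546. fruit flies: 0.265 < 0.8546 → exclude; stop.
Optimal diet: midges, mosquitoes, gnats — 3 of 5 types.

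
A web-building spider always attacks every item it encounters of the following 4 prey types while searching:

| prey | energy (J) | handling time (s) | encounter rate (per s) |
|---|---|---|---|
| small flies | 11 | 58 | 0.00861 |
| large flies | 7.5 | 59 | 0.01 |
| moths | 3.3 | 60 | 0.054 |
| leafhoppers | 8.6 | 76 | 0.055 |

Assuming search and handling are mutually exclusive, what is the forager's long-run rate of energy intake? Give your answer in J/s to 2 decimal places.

0.09 J/s

R = (0.00861×11 + 0.01×7.5 + 0.054×3.3 + 0.055×8.6) / (1 + 0.00861×58 + 0.01×59 + 0.054×60 + 0.055×76) = 0.8209/9.509 = 0.08633 J/s.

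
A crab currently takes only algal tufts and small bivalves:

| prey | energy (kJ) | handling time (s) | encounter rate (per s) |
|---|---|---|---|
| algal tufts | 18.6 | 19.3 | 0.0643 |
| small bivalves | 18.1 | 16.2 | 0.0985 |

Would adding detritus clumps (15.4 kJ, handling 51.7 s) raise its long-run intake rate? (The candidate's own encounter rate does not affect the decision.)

Intake rate on the current diet: R = (0.0643×18.6 + 0.0985×18.1) / (1 + 0.0643×19.3 + 0.0985×16.2) = 2.979/3.837 = 0.7764 kJ/s.
Profitability of detritus clumps: 15.4/51.7 = 0.2979 kJ/s.
Since 0.2979 < R, time spent handling detritus clumps is better spent searching.

No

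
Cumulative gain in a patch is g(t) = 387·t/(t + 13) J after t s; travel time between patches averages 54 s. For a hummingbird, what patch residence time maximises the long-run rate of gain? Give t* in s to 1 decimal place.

By the marginal value theorem, leave when the instantaneous gain rate g'(t) equals the habitat-wide average g(t)/(T + t).
g'(t) = 387·13/(t + 13)². Setting 387·13/(t+13)² = 387t/[(t+13)(54+t)] gives 13(54+t) = t(t+13), so t² = 13×54 = 702.
t* = √702 = 26.5 s.

26.5 s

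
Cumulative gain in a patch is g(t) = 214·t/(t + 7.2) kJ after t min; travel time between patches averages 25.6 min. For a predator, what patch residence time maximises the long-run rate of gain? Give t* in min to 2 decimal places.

13.58 min

Maximise g(t)/(T+t): set derivative to zero → g'(t)(T+t) = g(t).
g'(t) = 214·7.2/(t + 7.2)². Setting 214·7.2/(t+7.2)² = 214t/[(t+7.2)(25.6+t)] gives 7.2(25.6+t) = t(t+7.2), so t² = 7.2×25.6 = 184.3.
t* = √184.3 = 13.58 min.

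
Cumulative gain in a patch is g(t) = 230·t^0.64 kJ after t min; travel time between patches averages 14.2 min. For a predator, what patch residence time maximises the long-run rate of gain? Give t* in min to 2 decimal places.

25.24 min

Optimal t* satisfies g'(t*) = g(t*)/(T + t*).
g'(t) = 0.64·230·t^-0.36. Setting 0.64·230·t^-0.36 = 230·t^0.64/(14.2+t) gives 0.64(14.2+t) = t, so 0.36·t = 0.64×14.2.
t* = 0.64×14.2/0.36 = 25.24 min.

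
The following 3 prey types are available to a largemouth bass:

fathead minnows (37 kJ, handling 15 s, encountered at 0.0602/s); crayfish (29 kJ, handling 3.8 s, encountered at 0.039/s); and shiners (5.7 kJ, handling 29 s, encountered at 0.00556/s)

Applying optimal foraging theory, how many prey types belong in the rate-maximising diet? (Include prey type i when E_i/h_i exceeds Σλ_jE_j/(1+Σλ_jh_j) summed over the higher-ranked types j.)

Rank by E/h (kJ/s): crayfish 7.63, fathead minnows 2.47, shiners 0.197. Include each in turn until the next type's E/h falls below the running intake rate.
Rate on top 1: 0.985. fathead minnows: 2.47 > 0.985 → include.
Rate on top 2: 1.637. shiners: 0.197 < 1.637 → exclude; stop.
Optimal diet: crayfish, fathead minnows — 2 of 3 types.

2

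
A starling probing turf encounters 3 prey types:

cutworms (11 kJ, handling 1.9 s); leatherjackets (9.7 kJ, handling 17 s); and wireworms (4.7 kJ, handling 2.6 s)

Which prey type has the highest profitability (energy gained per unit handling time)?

cutworms

Profitability E/h (kJ/s): cutworms = 11/1.9 = 5.79, leatherjackets = 9.7/17 = 0.571, wireworms = 4.7/2.6 = 1.81.
Ranked: cutworms > wireworms > leatherjackets.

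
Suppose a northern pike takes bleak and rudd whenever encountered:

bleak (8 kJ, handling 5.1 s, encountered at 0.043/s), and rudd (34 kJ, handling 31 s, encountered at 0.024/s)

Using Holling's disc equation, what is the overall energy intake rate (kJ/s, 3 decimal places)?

0.591 kJ/s

R = Σλ_iE_i / (1 + Σλ_ih_i)
Numerator: 0.043×8 + 0.024×34 = 1.16
Denominator: 1 + 0.043×5.1 + 0.024×31 = 1.963
R = 1.16/1.963 = 0.5908 kJ/s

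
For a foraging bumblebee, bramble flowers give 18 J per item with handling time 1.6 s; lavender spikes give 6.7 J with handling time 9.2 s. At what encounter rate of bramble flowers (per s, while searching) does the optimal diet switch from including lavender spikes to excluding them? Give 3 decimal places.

The zero-one rule: include lavender spikes iff E₂/h₂ > λE₁/(1+λh₁). Equality gives the switch point.
λE₁h₂ = E₂ + λE₂h₁ ⇒ λ = E₂/(E₁h₂ − E₂h₁) = 6.7/(165.6 − 10.72) = 0.04326 per s.

0.043 per s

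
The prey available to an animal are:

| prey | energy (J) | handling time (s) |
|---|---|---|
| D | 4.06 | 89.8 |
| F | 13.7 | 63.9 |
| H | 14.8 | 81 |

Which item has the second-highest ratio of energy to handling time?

Profitability E/h (J/s): D = 4.06/89.8 = 0.0452, F = 13.7/63.9 = 0.214, H = 14.8/81 = 0.183.
Ranked: F > H > D.

H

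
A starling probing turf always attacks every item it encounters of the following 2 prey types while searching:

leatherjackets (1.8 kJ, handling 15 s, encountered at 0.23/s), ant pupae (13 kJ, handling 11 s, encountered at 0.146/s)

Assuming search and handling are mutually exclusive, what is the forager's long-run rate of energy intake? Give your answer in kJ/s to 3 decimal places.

0.382 kJ/s

R = Σλ_iE_i / (1 + Σλ_ih_i)
Numerator: 0.23×1.8 + 0.146×13 = 2.312
Denominator: 1 + 0.23×15 + 0.146×11 = 6.056
R = 2.312/6.056 = 0.3818 kJ/s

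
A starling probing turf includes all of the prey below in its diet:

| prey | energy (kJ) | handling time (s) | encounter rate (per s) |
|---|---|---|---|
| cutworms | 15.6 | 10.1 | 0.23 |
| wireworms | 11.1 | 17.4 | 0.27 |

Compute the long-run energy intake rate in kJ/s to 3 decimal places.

0.821 kJ/s

R = Σλ_iE_i / (1 + Σλ_ih_i)
Numerator: 0.23×15.6 + 0.27×11.1 = 6.585
Denominator: 1 + 0.23×10.1 + 0.27×17.4 = 8.021
R = 6.585/8.021 = 0.821 kJ/s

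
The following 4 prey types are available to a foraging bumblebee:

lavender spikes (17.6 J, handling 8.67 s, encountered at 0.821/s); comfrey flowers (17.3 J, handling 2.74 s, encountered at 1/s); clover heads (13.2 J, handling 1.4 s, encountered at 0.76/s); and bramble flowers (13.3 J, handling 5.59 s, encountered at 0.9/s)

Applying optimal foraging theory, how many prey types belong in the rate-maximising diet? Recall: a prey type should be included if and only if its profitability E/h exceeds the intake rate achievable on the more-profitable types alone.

Profitabilities (E/h, J/s): clover heads 9.43, comfrey flowers 6.31, bramble flowers 2.38, lavender spikes 2.03. Add prey in this order while the next type's profitability exceeds the intake rate on those already taken.
Rate on top 1: 4.86. comfrey flowers: 6.31 > 4.86 → include.
Rate on top 2: 5.689. bramble flowers: 2.38 < 5.689 → exclude; stop.
Optimal diet: clover heads, comfrey flowers — 2 of 4 types.

2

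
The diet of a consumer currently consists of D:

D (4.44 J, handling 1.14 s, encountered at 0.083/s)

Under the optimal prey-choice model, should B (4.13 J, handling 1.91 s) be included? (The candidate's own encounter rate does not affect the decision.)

On D alone, R = ΣλE/(1+Σλh) = 0.3685/1.095 = 0.3367 J/s.
B: E/h = 4.13/1.91 = 2.162 J/s.
2.162 > 0.3367, so adding B raises the average — include it.

Yes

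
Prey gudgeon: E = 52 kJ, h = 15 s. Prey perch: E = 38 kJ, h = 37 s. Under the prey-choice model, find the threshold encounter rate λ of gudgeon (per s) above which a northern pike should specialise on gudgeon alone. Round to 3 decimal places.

0.028 per s

Drop perch once their profitability E₂/h₂ falls below the rate achievable on gudgeon alone: E₂/h₂ = λE₁/(1 + λh₁).
Solve for λ: λE₁h₂ = E₂(1 + λh₁) → λ(E₁h₂ − E₂h₁) = E₂ → λ = E₂/(E₁h₂ − E₂h₁).
λ = 38/(52×37 − 38×15) = 38/1354 = 0.02806 per s.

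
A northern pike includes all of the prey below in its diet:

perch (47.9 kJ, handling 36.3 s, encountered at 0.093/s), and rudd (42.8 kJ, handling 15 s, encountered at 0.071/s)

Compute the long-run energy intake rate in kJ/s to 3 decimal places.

1.377 kJ/s

R = (0.093×47.9 + 0.071×42.8) / (1 + 0.093×36.3 + 0.071×15) = 7.493/5.441 = 1.377 kJ/s.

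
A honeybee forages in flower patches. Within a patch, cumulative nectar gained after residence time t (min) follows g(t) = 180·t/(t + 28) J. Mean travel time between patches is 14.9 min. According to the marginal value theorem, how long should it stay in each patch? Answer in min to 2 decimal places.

20.43 min

Optimal t* satisfies g'(t*) = g(t*)/(T + t*).
g'(t) = 180·28/(t + 28)². Setting 180·28/(t+28)² = 180t/[(t+28)(14.9+t)] gives 28(14.9+t) = t(t+28), so t² = 28×14.9 = 417.2.
t* = √417.2 = 20.43 min.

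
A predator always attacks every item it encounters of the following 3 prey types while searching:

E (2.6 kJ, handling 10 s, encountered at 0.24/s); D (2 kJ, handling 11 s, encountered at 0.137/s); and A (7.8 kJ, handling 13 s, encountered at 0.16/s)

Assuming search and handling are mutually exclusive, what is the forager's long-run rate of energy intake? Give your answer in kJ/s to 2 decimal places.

Energy encountered per unit search time: 0.24×2.6 + 0.137×2 + 0.16×7.8 = 2.146 kJ/s.
Handling time per unit search time: 0.24×10 + 0.137×11 + 0.16×13 = 5.987.
Rate = 2.146/(1 + 5.987) = 0.3071 kJ/s.

0.31 kJ/s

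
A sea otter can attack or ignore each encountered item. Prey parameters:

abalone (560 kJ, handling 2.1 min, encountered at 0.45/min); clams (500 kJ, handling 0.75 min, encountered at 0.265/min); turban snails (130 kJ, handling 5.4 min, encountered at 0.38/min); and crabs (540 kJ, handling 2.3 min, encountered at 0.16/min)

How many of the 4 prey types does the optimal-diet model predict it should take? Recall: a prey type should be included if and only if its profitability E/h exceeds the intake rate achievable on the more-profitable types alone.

3

Rank by E/h (kJ/min): clams 667, abalone 267, crabs 235, turban snails 24.1. Include each in turn until the next type's E/h falls below the running intake rate.
Rate on top 1: 110.5. abalone: 267 > 110.5 → include.
Rate on top 2: 179.4. crabs: 235 > 179.4 → include.
Rate on top 3: 187.5. turban snails: 24.1 < 187.5 → exclude; stop.
Optimal diet: clams, abalone, crabs — 3 of 4 types.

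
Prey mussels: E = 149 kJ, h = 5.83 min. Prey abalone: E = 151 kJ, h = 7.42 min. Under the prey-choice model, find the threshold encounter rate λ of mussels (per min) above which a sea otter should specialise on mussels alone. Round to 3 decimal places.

0.670 per min

Drop abalone once their profitability E₂/h₂ falls below the rate achievable on mussels alone: E₂/h₂ = λE₁/(1 + λh₁).
Solve for λ: λE₁h₂ = E₂(1 + λh₁) → λ(E₁h₂ − E₂h₁) = E₂ → λ = E₂/(E₁h₂ − E₂h₁).
λ = 151/(149×7.42 − 151×5.83) = 151/225.2 = 0.6704 per min.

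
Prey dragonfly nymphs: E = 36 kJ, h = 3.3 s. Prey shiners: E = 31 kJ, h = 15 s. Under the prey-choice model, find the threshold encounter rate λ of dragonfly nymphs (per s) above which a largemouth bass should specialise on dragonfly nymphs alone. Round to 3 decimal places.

0.071 per s

At the threshold, the rate on dragonfly nymphs alone equals the profitability of shiners: λ·36/(1 + λ·3.3) = 31/15 = 2.067.
Rearranging, λ(36 − 2.067×3.3) = 2.067, so λ = 2.067/29.18 = 0.07082 per s.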